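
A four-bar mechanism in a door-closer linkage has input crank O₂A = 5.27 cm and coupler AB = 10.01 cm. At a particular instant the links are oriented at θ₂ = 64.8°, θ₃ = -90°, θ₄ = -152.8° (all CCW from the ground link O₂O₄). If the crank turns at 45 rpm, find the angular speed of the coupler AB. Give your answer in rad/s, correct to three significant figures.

1.70

ω₂ = 4.712 rad/s (from 45 rpm).
Differentiating the loop-closure r₂e^{iθ₂}+r₃e^{iθ₃}=r₁+r₄e^{iθ₄} gives r₂ω₂e^{iθ₂}+r₃ω₃e^{iθ₃}=r₄ω₄e^{iθ₄}.
Eliminating the other unknown: ω₃ = r₂ω₂ sin(θ₄−θ₂) / [r₃ sin(θ₃−θ₄)].
Numerator sine = +0.61015; denominator sine = +0.88942.
Result = 0.0527·4.712·(+0.61015) / (0.1001·(+0.88942)) = +1.7019 rad/s; magnitude 1.7019 rad/s.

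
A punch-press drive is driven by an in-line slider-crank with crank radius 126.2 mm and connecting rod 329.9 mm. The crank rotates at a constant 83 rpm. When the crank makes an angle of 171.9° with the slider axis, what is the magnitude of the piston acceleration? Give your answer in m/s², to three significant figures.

5.92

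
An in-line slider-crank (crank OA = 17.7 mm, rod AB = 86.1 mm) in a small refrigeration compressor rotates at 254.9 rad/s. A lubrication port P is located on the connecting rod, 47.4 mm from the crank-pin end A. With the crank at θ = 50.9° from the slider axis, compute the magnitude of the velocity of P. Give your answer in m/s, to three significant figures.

ω = 254.9 rad/s.  Crank-pin speed |V_A| = rω = 4.5117 m/s, perpendicular to OA.
Rod angle: sinφ = −(r/L) sinθ ⇒ φ = -9.180°; ω_rod = −rω cosθ/√(L²−r²sin²θ) = -33.477 rad/s.
V_P = V_A + ω_rod × AP, with AP = 0.0474 m along the rod.
Components: V_Px = −rω sinθ − a·ω_rod·sinφ = -3.7545 m/s;  V_Py = rω cosθ + a·ω_rod·cosφ = +1.279 m/s.
|V_P| = √(V_Px² + V_Py²) = 3.9663 m/s.

3.97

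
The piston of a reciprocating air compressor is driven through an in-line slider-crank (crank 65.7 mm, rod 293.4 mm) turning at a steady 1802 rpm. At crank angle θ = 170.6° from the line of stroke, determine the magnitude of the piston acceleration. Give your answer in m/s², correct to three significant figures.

1810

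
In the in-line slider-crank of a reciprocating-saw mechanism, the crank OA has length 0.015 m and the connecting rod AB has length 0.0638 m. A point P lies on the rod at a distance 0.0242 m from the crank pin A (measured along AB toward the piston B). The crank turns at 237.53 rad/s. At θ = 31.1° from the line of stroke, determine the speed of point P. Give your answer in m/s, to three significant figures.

2.74

ω = 237.5 rad/s.  Crank-pin speed |V_A| = rω = 3.5629 m/s, perpendicular to OA.
Rod angle: sinφ = −(r/L) sinθ ⇒ φ = -6.975°; ω_rod = −rω cosθ/√(L²−r²sin²θ) = -48.175 rad/s.
V_P = V_A + ω_rod × AP, with AP = 0.0242 m along the rod.
Components: V_Px = −rω sinθ − a·ω_rod·sinφ = -1.982 m/s;  V_Py = rω cosθ + a·ω_rod·cosφ = +1.8936 m/s.
|V_P| = √(V_Px² + V_Py²) = 2.7412 m/s.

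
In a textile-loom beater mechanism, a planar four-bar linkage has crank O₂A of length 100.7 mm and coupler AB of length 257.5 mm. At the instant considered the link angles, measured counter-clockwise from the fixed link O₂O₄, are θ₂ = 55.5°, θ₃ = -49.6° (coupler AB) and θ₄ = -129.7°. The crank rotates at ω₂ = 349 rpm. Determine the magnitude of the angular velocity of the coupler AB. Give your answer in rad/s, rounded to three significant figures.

1.31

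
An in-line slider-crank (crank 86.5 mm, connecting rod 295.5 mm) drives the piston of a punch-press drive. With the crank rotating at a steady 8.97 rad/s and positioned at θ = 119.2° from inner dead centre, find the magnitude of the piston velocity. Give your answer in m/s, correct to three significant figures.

0.577

ω = 8.97 rad/s
For an in-line slider-crank, x = r cosθ + √(L² − r² sin²θ), so v = −rω sinθ·[1 + r cosθ/√(L² − r² sin²θ)].
With r = 0.0865 m, L = 0.2955 m, θ = 119.2°: √(L² − r² sin²θ) = 0.28569 m.
v = −0.0865·8.97·0.87292·[1 + 0.0865·-0.48786/0.28569] = -0.57726 m/s.
|v| = 0.57726 m/s.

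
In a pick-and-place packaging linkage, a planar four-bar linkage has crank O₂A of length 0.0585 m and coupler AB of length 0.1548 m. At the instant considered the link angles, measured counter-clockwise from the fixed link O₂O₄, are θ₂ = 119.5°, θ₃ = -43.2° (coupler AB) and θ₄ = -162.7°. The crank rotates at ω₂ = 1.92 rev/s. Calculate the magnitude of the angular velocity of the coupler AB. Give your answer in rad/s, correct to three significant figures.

ω₂ = 12.06 rad/s (from 1.92 rev/s).
Differentiating the loop-closure r₂e^{iθ₂}+r₃e^{iθ₃}=r₁+r₄e^{iθ₄} gives r₂ω₂e^{iθ₂}+r₃ω₃e^{iθ₃}=r₄ω₄e^{iθ₄}.
Eliminating the other unknown: ω₃ = r₂ω₂ sin(θ₄−θ₂) / [r₃ sin(θ₃−θ₄)].
Numerator sine = +0.97742; denominator sine = +0.87036.
Result = 0.0585·12.06·(+0.97742) / (0.1548·(+0.87036)) = +5.1197 rad/s; magnitude 5.1197 rad/s.

5.12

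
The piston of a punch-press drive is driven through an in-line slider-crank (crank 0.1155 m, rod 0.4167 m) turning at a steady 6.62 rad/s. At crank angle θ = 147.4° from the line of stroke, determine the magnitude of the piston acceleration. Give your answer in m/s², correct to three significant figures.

3.65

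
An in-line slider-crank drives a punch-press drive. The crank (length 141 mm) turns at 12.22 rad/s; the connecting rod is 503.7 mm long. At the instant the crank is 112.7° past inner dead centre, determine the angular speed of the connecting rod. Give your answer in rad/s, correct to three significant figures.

ω = 12.22 rad/s
The rod makes angle φ with the slider axis where L sinφ = r sinθ; differentiating, L cosφ·φ̇ = r ω cosθ.
L cosφ = √(L² − r² sin²θ) = 0.48661 m.
|ω_rod| = r ω |cosθ| / √(L² − r² sin²θ) = 0.141·12.22·0.38591/0.48661 = 1.3664 rad/s.

1.37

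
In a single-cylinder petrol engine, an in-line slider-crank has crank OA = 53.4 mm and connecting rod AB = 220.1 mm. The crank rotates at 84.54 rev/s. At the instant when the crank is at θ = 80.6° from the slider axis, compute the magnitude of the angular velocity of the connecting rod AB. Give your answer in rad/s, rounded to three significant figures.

ω = 531.2 rad/s (converted from 84.54 rev/s).
The rod makes angle φ with the slider axis where L sinφ = r sinθ; differentiating, L cosφ·φ̇ = r ω cosθ.
L cosφ = √(L² − r² sin²θ) = 0.2137 m.
|ω_rod| = r ω |cosθ| / √(L² − r² sin²θ) = 0.0534·531.2·0.16333/0.2137 = 21.679 rad/s.

21.7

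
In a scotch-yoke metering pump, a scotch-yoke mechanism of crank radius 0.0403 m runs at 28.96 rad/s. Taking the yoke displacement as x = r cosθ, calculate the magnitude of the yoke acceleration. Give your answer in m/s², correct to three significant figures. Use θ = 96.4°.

ω = 28.96 rad/s
x = r cosθ ⇒ ẍ = −rω² cosθ (ω constant).
|a| = rω²|cosθ| = 0.0403·(28.96)²·|cos 96.4°| = 3.7675 m/s².

3.77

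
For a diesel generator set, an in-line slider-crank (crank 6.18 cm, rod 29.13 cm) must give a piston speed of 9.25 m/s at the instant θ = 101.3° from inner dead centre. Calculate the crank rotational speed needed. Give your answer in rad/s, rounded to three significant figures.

For an in-line slider-crank, |v_piston| = rω|sinθ|·[1 + r cosθ/√(L² − r² sin²θ)].
With r = 0.0618 m, L = 0.2913 m, θ = 101.3°: the bracketed kinematic factor |dx/dθ| = 0.058026 m.
ω = v/|dx/dθ| = 9.25/0.058026 = 159.41 rad/s.

159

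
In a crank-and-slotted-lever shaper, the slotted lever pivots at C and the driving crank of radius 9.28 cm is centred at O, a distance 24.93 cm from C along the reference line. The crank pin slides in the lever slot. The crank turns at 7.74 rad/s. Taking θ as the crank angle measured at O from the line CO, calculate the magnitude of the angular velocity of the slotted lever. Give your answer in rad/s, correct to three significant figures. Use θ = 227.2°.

1.40

ω = 7.74 rad/s
Crank pin A relative to C: A = (d + r cosθ, r sinθ); lever angle φ = atan2(r sinθ, d + r cosθ).
Differentiating tanφ: φ̇ = rω(d cosθ + r)/(d² + r² + 2dr cosθ).
d² + r² + 2dr cosθ = |CA|² = 0.0393245 m²;  d cosθ + r = -0.076585 m.
|ω_lever| = |0.0928·7.74·-0.076585| / 0.0393245 = 1.3988 rad/s.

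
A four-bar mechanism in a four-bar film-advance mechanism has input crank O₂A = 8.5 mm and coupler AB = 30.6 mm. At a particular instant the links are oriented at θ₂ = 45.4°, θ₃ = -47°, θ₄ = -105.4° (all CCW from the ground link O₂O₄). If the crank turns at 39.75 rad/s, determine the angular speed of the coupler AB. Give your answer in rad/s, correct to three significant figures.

ω₂ = 39.75 rad/s
Differentiating the loop-closure r₂e^{iθ₂}+r₃e^{iθ₃}=r₁+r₄e^{iθ₄} gives r₂ω₂e^{iθ₂}+r₃ω₃e^{iθ₃}=r₄ω₄e^{iθ₄}.
Eliminating the other unknown: ω₃ = r₂ω₂ sin(θ₄−θ₂) / [r₃ sin(θ₃−θ₄)].
Numerator sine = -0.48786; denominator sine = +0.85173.
Result = 0.0085·39.75·(-0.48786) / (0.0306·(+0.85173)) = -6.3245 rad/s; magnitude 6.3245 rad/s.

6.32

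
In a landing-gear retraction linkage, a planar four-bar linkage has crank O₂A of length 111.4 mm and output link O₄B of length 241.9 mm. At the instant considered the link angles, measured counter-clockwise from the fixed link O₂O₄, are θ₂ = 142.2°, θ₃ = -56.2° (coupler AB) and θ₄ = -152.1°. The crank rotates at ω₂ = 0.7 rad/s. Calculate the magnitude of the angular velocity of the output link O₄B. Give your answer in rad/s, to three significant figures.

0.102

ω₂ = 0.7 rad/s
Differentiating the loop-closure r₂e^{iθ₂}+r₃e^{iθ₃}=r₁+r₄e^{iθ₄} gives r₂ω₂e^{iθ₂}+r₃ω₃e^{iθ₃}=r₄ω₄e^{iθ₄}.
Eliminating the other unknown: ω₄ = r₂ω₂ sin(θ₂−θ₃) / [r₄ sin(θ₄−θ₃)].
Numerator sine = -0.31565; denominator sine = -0.99470.
Result = 0.1114·0.7·(-0.31565) / (0.2419·(-0.99470)) = +0.1023 rad/s; magnitude 0.1023 rad/s.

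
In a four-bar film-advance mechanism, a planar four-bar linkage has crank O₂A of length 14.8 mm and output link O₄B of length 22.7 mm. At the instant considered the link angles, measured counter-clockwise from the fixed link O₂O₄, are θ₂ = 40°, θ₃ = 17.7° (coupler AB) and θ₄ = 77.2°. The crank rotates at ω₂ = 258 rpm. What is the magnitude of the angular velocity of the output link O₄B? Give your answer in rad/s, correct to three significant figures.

ω₂ = 27.02 rad/s (from 258 rpm).
Differentiating the loop-closure r₂e^{iθ₂}+r₃e^{iθ₃}=r₁+r₄e^{iθ₄} gives r₂ω₂e^{iθ₂}+r₃ω₃e^{iθ₃}=r₄ω₄e^{iθ₄}.
Eliminating the other unknown: ω₄ = r₂ω₂ sin(θ₂−θ₃) / [r₄ sin(θ₄−θ₃)].
Numerator sine = +0.37946; denominator sine = +0.86163.
Result = 0.0148·27.02·(+0.37946) / (0.0227·(+0.86163)) = +7.7576 rad/s; magnitude 7.7576 rad/s.

7.76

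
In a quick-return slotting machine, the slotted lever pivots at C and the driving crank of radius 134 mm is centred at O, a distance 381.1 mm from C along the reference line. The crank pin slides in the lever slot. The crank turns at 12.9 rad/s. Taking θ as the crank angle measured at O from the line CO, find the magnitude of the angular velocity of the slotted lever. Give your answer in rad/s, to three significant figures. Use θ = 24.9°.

3.24

ω = 12.9 rad/s
Crank pin A relative to C: A = (d + r cosθ, r sinθ); lever angle φ = atan2(r sinθ, d + r cosθ).
Differentiating tanφ: φ̇ = rω(d cosθ + r)/(d² + r² + 2dr cosθ).
d² + r² + 2dr cosθ = |CA|² = 0.255834 m²;  d cosθ + r = +0.47967 m.
|ω_lever| = |0.134·12.9·+0.47967| / 0.255834 = 3.241 rad/s.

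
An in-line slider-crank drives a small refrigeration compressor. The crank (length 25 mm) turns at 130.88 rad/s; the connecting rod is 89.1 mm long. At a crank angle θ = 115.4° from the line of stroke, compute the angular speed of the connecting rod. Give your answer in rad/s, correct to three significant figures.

16.3

ω = 130.9 rad/s
The rod makes angle φ with the slider axis where L sinφ = r sinθ; differentiating, L cosφ·φ̇ = r ω cosθ.
L cosφ = √(L² − r² sin²θ) = 0.08619 m.
|ω_rod| = r ω |cosθ| / √(L² − r² sin²θ) = 0.025·130.9·0.42894/0.08619 = 16.283 rad/s.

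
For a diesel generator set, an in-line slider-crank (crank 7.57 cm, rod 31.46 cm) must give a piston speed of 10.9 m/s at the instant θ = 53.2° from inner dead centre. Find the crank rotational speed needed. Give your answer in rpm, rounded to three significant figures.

1500

For an in-line slider-crank, |v_piston| = rω|sinθ|·[1 + r cosθ/√(L² − r² sin²θ)].
With r = 0.0757 m, L = 0.3146 m, θ = 53.2°: the bracketed kinematic factor |dx/dθ| = 0.069519 m.
ω = v/|dx/dθ| = 10.9/0.069519 = 156.79 rad/s.
N = 60ω/(2π) = 1497.2 rpm.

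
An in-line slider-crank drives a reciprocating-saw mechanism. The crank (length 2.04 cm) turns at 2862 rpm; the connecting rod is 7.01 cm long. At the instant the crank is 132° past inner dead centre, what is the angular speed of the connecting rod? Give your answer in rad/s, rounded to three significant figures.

59.8

ω = 299.7 rad/s (converted from 2862 rpm).
The rod makes angle φ with the slider axis where L sinφ = r sinθ; differentiating, L cosφ·φ̇ = r ω cosθ.
L cosφ = √(L² − r² sin²θ) = 0.068441 m.
|ω_rod| = r ω |cosθ| / √(L² − r² sin²θ) = 0.0204·299.7·0.66913/0.068441 = 59.775 rad/s.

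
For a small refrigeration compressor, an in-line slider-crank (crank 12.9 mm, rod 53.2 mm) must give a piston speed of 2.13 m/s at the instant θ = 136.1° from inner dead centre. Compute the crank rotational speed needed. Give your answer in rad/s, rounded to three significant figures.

289

For an in-line slider-crank, |v_piston| = rω|sinθ|·[1 + r cosθ/√(L² − r² sin²θ)].
With r = 0.0129 m, L = 0.0532 m, θ = 136.1°: the bracketed kinematic factor |dx/dθ| = 0.0073595 m.
ω = v/|dx/dθ| = 2.13/0.0073595 = 289.42 rad/s.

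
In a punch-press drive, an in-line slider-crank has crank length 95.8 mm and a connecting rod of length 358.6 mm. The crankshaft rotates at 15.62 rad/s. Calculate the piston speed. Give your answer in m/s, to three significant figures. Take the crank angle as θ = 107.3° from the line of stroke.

1.31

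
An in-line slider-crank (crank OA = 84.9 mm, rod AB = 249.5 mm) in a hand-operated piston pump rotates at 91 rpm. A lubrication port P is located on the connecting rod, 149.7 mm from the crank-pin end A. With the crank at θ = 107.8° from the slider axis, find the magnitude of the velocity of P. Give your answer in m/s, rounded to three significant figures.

0.726

ω = 9.529 rad/s.  Crank-pin speed |V_A| = rω = 0.80905 m/s, perpendicular to OA.
Rod angle: sinφ = −(r/L) sinθ ⇒ φ = -18.904°; ω_rod = −rω cosθ/√(L²−r²sin²θ) = +1.0478 rad/s.
V_P = V_A + ω_rod × AP, with AP = 0.1497 m along the rod.
Components: V_Px = −rω sinθ − a·ω_rod·sinφ = -0.7195 m/s;  V_Py = rω cosθ + a·ω_rod·cosφ = -0.09893 m/s.
|V_P| = √(V_Px² + V_Py²) = 0.72627 m/s.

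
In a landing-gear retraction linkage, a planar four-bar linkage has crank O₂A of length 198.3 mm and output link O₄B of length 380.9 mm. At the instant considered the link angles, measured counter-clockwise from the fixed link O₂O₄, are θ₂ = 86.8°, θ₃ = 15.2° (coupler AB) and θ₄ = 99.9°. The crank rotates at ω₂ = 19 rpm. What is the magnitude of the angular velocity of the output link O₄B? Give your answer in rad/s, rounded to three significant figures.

0.987

ω₂ = 1.99 rad/s (from 19 rpm).
Differentiating the loop-closure r₂e^{iθ₂}+r₃e^{iθ₃}=r₁+r₄e^{iθ₄} gives r₂ω₂e^{iθ₂}+r₃ω₃e^{iθ₃}=r₄ω₄e^{iθ₄}.
Eliminating the other unknown: ω₄ = r₂ω₂ sin(θ₂−θ₃) / [r₄ sin(θ₄−θ₃)].
Numerator sine = +0.94888; denominator sine = +0.99572.
Result = 0.1983·1.99·(+0.94888) / (0.3809·(+0.99572)) = +0.98711 rad/s; magnitude 0.98711 rad/s.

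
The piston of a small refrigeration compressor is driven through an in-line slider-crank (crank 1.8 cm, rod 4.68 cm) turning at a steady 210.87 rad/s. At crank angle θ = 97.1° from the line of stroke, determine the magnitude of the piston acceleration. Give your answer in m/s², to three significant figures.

ω = 210.9 rad/s
x(θ) = r cosθ + √(L² − r² sin²θ); with ω constant, a = ω²·d²x/dθ².
d²x/dθ² = −r cosθ − r²(cos2θ)/√u − r⁴ sin²2θ/(4u^{3/2}),  u = L² − r² sin²θ = 0.00187119 m².
Substituting r = 0.018 m, L = 0.0468 m, θ = 97.1°: d²x/dθ² = +0.0094665 m.
a = ω²·d²x/dθ² = (210.9)²·(+0.0094665) = +420.94 m/s²;  |a| = 420.94 m/s².

421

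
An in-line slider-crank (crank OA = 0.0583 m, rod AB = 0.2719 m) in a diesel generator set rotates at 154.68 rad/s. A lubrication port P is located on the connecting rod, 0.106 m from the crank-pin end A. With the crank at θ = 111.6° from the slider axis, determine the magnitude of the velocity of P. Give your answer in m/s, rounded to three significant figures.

ω = 154.7 rad/s.  Crank-pin speed |V_A| = rω = 9.0178 m/s, perpendicular to OA.
Rod angle: sinφ = −(r/L) sinθ ⇒ φ = -11.500°; ω_rod = −rω cosθ/√(L²−r²sin²θ) = +12.459 rad/s.
V_P = V_A + ω_rod × AP, with AP = 0.106 m along the rod.
Components: V_Px = −rω sinθ − a·ω_rod·sinφ = -8.1213 m/s;  V_Py = rω cosθ + a·ω_rod·cosφ = -2.0255 m/s.
|V_P| = √(V_Px² + V_Py²) = 8.3701 m/s.

8.37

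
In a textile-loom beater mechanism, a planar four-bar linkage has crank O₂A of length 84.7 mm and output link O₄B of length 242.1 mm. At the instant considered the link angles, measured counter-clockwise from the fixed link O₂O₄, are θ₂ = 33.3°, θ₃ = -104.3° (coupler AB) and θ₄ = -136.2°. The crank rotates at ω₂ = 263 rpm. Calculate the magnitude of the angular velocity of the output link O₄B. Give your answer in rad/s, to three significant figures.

ω₂ = 27.54 rad/s (from 263 rpm).
Differentiating the loop-closure r₂e^{iθ₂}+r₃e^{iθ₃}=r₁+r₄e^{iθ₄} gives r₂ω₂e^{iθ₂}+r₃ω₃e^{iθ₃}=r₄ω₄e^{iθ₄}.
Eliminating the other unknown: ω₄ = r₂ω₂ sin(θ₂−θ₃) / [r₄ sin(θ₄−θ₃)].
Numerator sine = +0.67430; denominator sine = -0.52844.
Result = 0.0847·27.54·(+0.67430) / (0.2421·(-0.52844)) = -12.295 rad/s; magnitude 12.295 rad/s.

12.3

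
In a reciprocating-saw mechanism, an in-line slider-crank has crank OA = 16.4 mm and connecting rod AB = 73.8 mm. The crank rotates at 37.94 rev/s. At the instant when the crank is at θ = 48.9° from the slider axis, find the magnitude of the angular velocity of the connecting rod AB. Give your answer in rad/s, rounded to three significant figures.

35.3

ω = 238.4 rad/s (converted from 37.94 rev/s).
The rod makes angle φ with the slider axis where L sinφ = r sinθ; differentiating, L cosφ·φ̇ = r ω cosθ.
L cosφ = √(L² − r² sin²θ) = 0.072758 m.
|ω_rod| = r ω |cosθ| / √(L² − r² sin²θ) = 0.0164·238.4·0.65738/0.072758 = 35.323 rad/s.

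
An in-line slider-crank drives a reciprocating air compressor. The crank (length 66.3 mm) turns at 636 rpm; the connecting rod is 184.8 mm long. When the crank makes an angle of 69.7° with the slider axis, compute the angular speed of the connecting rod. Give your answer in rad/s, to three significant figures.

8.80

ω = 66.6 rad/s (converted from 636 rpm).
The rod makes angle φ with the slider axis where L sinφ = r sinθ; differentiating, L cosφ·φ̇ = r ω cosθ.
L cosφ = √(L² − r² sin²θ) = 0.17402 m.
|ω_rod| = r ω |cosθ| / √(L² − r² sin²θ) = 0.0663·66.6·0.34694/0.17402 = 8.8032 rad/s.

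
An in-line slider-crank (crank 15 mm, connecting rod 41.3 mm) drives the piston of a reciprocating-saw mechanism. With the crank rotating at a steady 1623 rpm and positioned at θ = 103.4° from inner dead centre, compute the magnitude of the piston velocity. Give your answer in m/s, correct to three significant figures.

ω = 2π·1623/60 = 170 rad/s
For an in-line slider-crank, x = r cosθ + √(L² − r² sin²θ), so v = −rω sinθ·[1 + r cosθ/√(L² − r² sin²θ)].
With r = 0.015 m, L = 0.0413 m, θ = 103.4°: √(L² − r² sin²θ) = 0.038636 m.
v = −0.015·170·0.97278·[1 + 0.015·-0.23175/0.038636] = -2.2569 m/s.
|v| = 2.2569 m/s.

2.26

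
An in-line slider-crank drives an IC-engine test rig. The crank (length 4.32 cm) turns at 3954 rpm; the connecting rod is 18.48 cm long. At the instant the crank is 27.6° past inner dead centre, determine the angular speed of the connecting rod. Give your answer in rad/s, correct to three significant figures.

ω = 414.1 rad/s (converted from 3954 rpm).
The rod makes angle φ with the slider axis where L sinφ = r sinθ; differentiating, L cosφ·φ̇ = r ω cosθ.
L cosφ = √(L² − r² sin²θ) = 0.18371 m.
|ω_rod| = r ω |cosθ| / √(L² − r² sin²θ) = 0.0432·414.1·0.88620/0.18371 = 86.286 rad/s.

86.3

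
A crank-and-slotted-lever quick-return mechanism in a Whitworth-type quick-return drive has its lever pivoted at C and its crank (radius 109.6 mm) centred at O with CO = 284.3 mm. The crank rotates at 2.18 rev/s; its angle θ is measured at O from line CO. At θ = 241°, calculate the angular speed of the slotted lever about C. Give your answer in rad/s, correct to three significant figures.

0.677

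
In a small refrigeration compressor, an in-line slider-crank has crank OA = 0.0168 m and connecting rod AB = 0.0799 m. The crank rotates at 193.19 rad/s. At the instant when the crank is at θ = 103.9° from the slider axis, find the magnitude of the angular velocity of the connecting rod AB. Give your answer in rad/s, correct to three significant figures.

9.97

ω = 193.2 rad/s
The rod makes angle φ with the slider axis where L sinφ = r sinθ; differentiating, L cosφ·φ̇ = r ω cosθ.
L cosφ = √(L² − r² sin²θ) = 0.078218 m.
|ω_rod| = r ω |cosθ| / √(L² − r² sin²θ) = 0.0168·193.2·0.24023/0.078218 = 9.9681 rad/s.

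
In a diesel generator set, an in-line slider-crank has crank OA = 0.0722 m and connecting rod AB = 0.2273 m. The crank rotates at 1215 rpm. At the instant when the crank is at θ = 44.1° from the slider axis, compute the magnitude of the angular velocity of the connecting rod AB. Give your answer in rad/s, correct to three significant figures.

29.8

ω = 127.2 rad/s (converted from 1215 rpm).
The rod makes angle φ with the slider axis where L sinφ = r sinθ; differentiating, L cosφ·φ̇ = r ω cosθ.
L cosφ = √(L² − r² sin²θ) = 0.22168 m.
|ω_rod| = r ω |cosθ| / √(L² − r² sin²θ) = 0.0722·127.2·0.71813/0.22168 = 29.759 rad/s.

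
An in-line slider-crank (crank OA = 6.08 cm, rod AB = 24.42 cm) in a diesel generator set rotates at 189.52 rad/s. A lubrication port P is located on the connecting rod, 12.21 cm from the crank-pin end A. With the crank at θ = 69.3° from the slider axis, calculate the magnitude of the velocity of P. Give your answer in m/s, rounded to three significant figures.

ω = 189.5 rad/s.  Crank-pin speed |V_A| = rω = 11.523 m/s, perpendicular to OA.
Rod angle: sinφ = −(r/L) sinθ ⇒ φ = -13.468°; ω_rod = −rω cosθ/√(L²−r²sin²θ) = -17.151 rad/s.
V_P = V_A + ω_rod × AP, with AP = 0.1221 m along the rod.
Components: V_Px = −rω sinθ − a·ω_rod·sinφ = -11.267 m/s;  V_Py = rω cosθ + a·ω_rod·cosφ = +2.0365 m/s.
|V_P| = √(V_Px² + V_Py²) = 11.449 m/s.

11.4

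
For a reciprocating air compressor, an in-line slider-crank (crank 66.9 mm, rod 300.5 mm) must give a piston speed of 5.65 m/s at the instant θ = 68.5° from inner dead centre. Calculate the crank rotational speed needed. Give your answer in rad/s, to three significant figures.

83.8

For an in-line slider-crank, |v_piston| = rω|sinθ|·[1 + r cosθ/√(L² − r² sin²θ)].
With r = 0.0669 m, L = 0.3005 m, θ = 68.5°: the bracketed kinematic factor |dx/dθ| = 0.067436 m.
ω = v/|dx/dθ| = 5.65/0.067436 = 83.783 rad/s.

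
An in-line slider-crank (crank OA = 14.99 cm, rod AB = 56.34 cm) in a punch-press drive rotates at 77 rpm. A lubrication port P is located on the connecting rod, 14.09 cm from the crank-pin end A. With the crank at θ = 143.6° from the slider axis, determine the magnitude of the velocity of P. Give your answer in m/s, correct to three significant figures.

ω = 8.063 rad/s.  Crank-pin speed |V_A| = rω = 1.2087 m/s, perpendicular to OA.
Rod angle: sinφ = −(r/L) sinθ ⇒ φ = -9.084°; ω_rod = −rω cosθ/√(L²−r²sin²θ) = +1.7487 rad/s.
V_P = V_A + ω_rod × AP, with AP = 0.1409 m along the rod.
Components: V_Px = −rω sinθ − a·ω_rod·sinφ = -0.67837 m/s;  V_Py = rω cosθ + a·ω_rod·cosφ = -0.72957 m/s.
|V_P| = √(V_Px² + V_Py²) = 0.99622 m/s.

0.996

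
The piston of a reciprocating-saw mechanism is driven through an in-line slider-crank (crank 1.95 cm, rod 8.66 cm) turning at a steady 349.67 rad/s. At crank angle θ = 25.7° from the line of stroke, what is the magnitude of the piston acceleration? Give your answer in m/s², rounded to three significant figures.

ω = 349.7 rad/s
x(θ) = r cosθ + √(L² − r² sin²θ); with ω constant, a = ω²·d²x/dθ².
d²x/dθ² = −r cosθ − r²(cos2θ)/√u − r⁴ sin²2θ/(4u^{3/2}),  u = L² − r² sin²θ = 0.00742805 m².
Substituting r = 0.0195 m, L = 0.0866 m, θ = 25.7°: d²x/dθ² = -0.020358 m.
a = ω²·d²x/dθ² = (349.7)²·(-0.020358) = -2489.2 m/s²;  |a| = 2489.2 m/s².

2490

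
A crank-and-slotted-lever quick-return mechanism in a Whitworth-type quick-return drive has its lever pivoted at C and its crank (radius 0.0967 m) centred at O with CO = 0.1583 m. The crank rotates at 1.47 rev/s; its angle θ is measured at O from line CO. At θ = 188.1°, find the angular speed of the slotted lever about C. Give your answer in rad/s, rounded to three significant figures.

ω = 9.236 rad/s (from 1.47 rev/s).
Crank pin A relative to C: A = (d + r cosθ, r sinθ); lever angle φ = atan2(r sinθ, d + r cosθ).
Differentiating tanφ: φ̇ = rω(d cosθ + r)/(d² + r² + 2dr cosθ).
d² + r² + 2dr cosθ = |CA|² = 0.00409999 m²;  d cosθ + r = -0.060021 m.
|ω_lever| = |0.0967·9.236·-0.060021| / 0.00409999 = 13.075 rad/s.

13.1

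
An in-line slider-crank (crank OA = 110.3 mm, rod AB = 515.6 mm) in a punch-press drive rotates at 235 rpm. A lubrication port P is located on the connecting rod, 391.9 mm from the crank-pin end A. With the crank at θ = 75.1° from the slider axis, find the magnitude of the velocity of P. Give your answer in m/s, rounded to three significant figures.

ω = 24.61 rad/s.  Crank-pin speed |V_A| = rω = 2.7144 m/s, perpendicular to OA.
Rod angle: sinφ = −(r/L) sinθ ⇒ φ = -11.931°; ω_rod = −rω cosθ/√(L²−r²sin²θ) = -1.3836 rad/s.
V_P = V_A + ω_rod × AP, with AP = 0.3919 m along the rod.
Components: V_Px = −rω sinθ − a·ω_rod·sinφ = -2.7352 m/s;  V_Py = rω cosθ + a·ω_rod·cosφ = +0.16745 m/s.
|V_P| = √(V_Px² + V_Py²) = 2.7403 m/s.

2.74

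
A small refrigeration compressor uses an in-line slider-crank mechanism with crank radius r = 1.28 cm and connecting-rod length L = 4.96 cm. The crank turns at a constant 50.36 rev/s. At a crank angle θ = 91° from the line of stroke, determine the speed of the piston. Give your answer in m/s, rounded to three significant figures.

4.03

ω = 2π·50.4 = 316.4 rad/s
For an in-line slider-crank, x = r cosθ + √(L² − r² sin²θ), so v = −rω sinθ·[1 + r cosθ/√(L² − r² sin²θ)].
With r = 0.0128 m, L = 0.0496 m, θ = 91°: √(L² − r² sin²θ) = 0.04792 m.
v = −0.0128·316.4·0.99985·[1 + 0.0128·-0.01745/0.04792] = -4.0307 m/s.
|v| = 4.0307 m/s.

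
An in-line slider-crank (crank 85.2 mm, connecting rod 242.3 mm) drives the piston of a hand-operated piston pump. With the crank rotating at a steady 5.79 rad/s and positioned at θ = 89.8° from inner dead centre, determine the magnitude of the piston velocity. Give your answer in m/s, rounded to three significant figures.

ω = 5.79 rad/s
For an in-line slider-crank, x = r cosθ + √(L² − r² sin²θ), so v = −rω sinθ·[1 + r cosθ/√(L² − r² sin²θ)].
With r = 0.0852 m, L = 0.2423 m, θ = 89.8°: √(L² − r² sin²θ) = 0.22683 m.
v = −0.0852·5.79·0.99999·[1 + 0.0852·0.00349/0.22683] = -0.49395 m/s.
|v| = 0.49395 m/s.

0.494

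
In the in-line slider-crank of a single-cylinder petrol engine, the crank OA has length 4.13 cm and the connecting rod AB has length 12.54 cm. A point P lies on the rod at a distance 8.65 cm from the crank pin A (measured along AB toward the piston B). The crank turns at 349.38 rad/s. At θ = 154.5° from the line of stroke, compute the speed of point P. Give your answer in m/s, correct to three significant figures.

6.37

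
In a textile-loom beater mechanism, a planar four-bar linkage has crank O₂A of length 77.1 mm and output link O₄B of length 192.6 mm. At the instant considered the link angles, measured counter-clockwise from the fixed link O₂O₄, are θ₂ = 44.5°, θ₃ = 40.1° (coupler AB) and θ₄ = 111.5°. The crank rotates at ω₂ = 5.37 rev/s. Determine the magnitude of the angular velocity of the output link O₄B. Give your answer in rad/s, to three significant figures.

1.09

ω₂ = 33.74 rad/s (from 5.37 rev/s).
Differentiating the loop-closure r₂e^{iθ₂}+r₃e^{iθ₃}=r₁+r₄e^{iθ₄} gives r₂ω₂e^{iθ₂}+r₃ω₃e^{iθ₃}=r₄ω₄e^{iθ₄}.
Eliminating the other unknown: ω₄ = r₂ω₂ sin(θ₂−θ₃) / [r₄ sin(θ₄−θ₃)].
Numerator sine = +0.07672; denominator sine = +0.94777.
Result = 0.0771·33.74·(+0.07672) / (0.1926·(+0.94777)) = +1.0933 rad/s; magnitude 1.0933 rad/s.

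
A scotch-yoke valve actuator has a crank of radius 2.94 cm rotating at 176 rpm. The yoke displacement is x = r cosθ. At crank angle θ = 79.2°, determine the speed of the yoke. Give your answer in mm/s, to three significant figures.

ω = 18.43 rad/s (from 176 rpm).
x = r cosθ ⇒ ẋ = −rω sinθ.
|v| = rω|sinθ| = 0.0294·18.43·|sin 79.2°| = 0.53226 m/s = 532.26 mm/s.

532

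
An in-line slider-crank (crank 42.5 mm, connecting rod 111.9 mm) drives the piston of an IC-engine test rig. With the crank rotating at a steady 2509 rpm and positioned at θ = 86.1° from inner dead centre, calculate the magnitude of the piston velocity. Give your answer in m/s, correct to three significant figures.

11.5

ω = 2π·2509/60 = 262.7 rad/s
For an in-line slider-crank, x = r cosθ + √(L² − r² sin²θ), so v = −rω sinθ·[1 + r cosθ/√(L² − r² sin²θ)].
With r = 0.0425 m, L = 0.1119 m, θ = 86.1°: √(L² − r² sin²θ) = 0.10356 m.
v = −0.0425·262.7·0.99768·[1 + 0.0425·0.06802/0.10356] = -11.452 m/s.
|v| = 11.452 m/s.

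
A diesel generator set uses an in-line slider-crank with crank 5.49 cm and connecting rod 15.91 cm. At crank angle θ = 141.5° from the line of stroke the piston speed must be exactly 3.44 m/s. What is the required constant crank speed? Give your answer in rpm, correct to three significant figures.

1330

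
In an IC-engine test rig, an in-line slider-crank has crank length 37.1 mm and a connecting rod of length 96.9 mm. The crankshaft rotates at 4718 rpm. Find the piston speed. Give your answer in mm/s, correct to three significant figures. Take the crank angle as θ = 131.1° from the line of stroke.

10200

ω = 2π·4718/60 = 494.1 rad/s
For an in-line slider-crank, x = r cosθ + √(L² − r² sin²θ), so v = −rω sinθ·[1 + r cosθ/√(L² − r² sin²θ)].
With r = 0.0371 m, L = 0.0969 m, θ = 131.1°: √(L² − r² sin²θ) = 0.092779 m.
v = −0.0371·494.1·0.75356·[1 + 0.0371·-0.65738/0.092779] = -10.182 m/s.
|v| = 10.182 m/s = 10182 mm/s.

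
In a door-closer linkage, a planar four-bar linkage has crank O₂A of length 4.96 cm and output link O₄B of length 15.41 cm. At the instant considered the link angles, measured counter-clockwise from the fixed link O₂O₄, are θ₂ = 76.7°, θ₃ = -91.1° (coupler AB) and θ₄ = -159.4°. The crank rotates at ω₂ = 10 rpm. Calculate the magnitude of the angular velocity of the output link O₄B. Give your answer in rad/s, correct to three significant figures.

ω₂ = 1.047 rad/s (from 10 rpm).
Differentiating the loop-closure r₂e^{iθ₂}+r₃e^{iθ₃}=r₁+r₄e^{iθ₄} gives r₂ω₂e^{iθ₂}+r₃ω₃e^{iθ₃}=r₄ω₄e^{iθ₄}.
Eliminating the other unknown: ω₄ = r₂ω₂ sin(θ₂−θ₃) / [r₄ sin(θ₄−θ₃)].
Numerator sine = +0.21132; denominator sine = -0.92913.
Result = 0.0496·1.047·(+0.21132) / (0.1541·(-0.92913)) = -0.076662 rad/s; magnitude 0.076662 rad/s.

0.0767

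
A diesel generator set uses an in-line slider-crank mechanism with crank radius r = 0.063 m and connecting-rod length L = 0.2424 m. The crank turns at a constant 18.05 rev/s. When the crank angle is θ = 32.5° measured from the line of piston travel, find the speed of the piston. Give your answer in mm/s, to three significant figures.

4690

ω = 2π·18.1 = 113.4 rad/s
For an in-line slider-crank, x = r cosθ + √(L² − r² sin²θ), so v = −rω sinθ·[1 + r cosθ/√(L² − r² sin²θ)].
With r = 0.063 m, L = 0.2424 m, θ = 32.5°: √(L² − r² sin²θ) = 0.24002 m.
v = −0.063·113.4·0.53730·[1 + 0.063·0.84339/0.24002] = -4.6888 m/s.
|v| = 4.6888 m/s = 4688.8 mm/s.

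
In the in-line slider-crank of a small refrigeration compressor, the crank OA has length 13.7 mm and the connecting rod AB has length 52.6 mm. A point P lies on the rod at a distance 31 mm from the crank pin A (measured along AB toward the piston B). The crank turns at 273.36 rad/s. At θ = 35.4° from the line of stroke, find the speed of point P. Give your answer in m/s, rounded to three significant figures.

2.75

ω = 273.4 rad/s.  Crank-pin speed |V_A| = rω = 3.745 m/s, perpendicular to OA.
Rod angle: sinφ = −(r/L) sinθ ⇒ φ = -8.678°; ω_rod = −rω cosθ/√(L²−r²sin²θ) = -58.708 rad/s.
V_P = V_A + ω_rod × AP, with AP = 0.031 m along the rod.
Components: V_Px = −rω sinθ − a·ω_rod·sinφ = -2.444 m/s;  V_Py = rω cosθ + a·ω_rod·cosφ = +1.2536 m/s.
|V_P| = √(V_Px² + V_Py²) = 2.7468 m/s.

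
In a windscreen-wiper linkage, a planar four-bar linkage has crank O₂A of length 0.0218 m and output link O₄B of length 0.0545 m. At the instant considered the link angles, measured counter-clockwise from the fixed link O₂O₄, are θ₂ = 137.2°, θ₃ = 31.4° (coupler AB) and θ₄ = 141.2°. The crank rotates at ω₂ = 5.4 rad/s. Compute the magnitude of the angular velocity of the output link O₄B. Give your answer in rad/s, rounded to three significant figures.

2.21

ω₂ = 5.4 rad/s
Differentiating the loop-closure r₂e^{iθ₂}+r₃e^{iθ₃}=r₁+r₄e^{iθ₄} gives r₂ω₂e^{iθ₂}+r₃ω₃e^{iθ₃}=r₄ω₄e^{iθ₄}.
Eliminating the other unknown: ω₄ = r₂ω₂ sin(θ₂−θ₃) / [r₄ sin(θ₄−θ₃)].
Numerator sine = +0.96222; denominator sine = +0.94088.
Result = 0.0218·5.4·(+0.96222) / (0.0545·(+0.94088)) = +2.209 rad/s; magnitude 2.209 rad/s.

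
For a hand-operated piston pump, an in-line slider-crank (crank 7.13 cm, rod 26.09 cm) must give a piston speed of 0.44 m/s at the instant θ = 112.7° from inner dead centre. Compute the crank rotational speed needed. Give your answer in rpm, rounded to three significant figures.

For an in-line slider-crank, |v_piston| = rω|sinθ|·[1 + r cosθ/√(L² − r² sin²θ)].
With r = 0.0713 m, L = 0.2609 m, θ = 112.7°: the bracketed kinematic factor |dx/dθ| = 0.058608 m.
ω = v/|dx/dθ| = 0.44/0.058608 = 7.5075 rad/s.
N = 60ω/(2π) = 71.691 rpm.

71.7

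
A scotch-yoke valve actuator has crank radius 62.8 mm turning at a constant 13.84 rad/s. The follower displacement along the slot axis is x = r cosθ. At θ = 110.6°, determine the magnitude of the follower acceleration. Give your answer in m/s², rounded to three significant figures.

4.23

ω = 13.84 rad/s
x = r cosθ ⇒ ẍ = −rω² cosθ (ω constant).
|a| = rω²|cosθ| = 0.0628·(13.84)²·|cos 110.6°| = 4.2323 m/s².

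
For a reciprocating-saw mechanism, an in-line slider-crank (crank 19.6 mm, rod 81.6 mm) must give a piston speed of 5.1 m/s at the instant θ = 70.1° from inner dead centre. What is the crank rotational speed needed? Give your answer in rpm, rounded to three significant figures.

2440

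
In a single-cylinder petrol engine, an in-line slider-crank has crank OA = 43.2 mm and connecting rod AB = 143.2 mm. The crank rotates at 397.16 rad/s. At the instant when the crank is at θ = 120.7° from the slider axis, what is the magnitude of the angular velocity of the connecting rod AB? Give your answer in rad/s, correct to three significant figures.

63.3

ω = 397.2 rad/s
The rod makes angle φ with the slider axis where L sinφ = r sinθ; differentiating, L cosφ·φ̇ = r ω cosθ.
L cosφ = √(L² − r² sin²θ) = 0.1383 m.
|ω_rod| = r ω |cosθ| / √(L² − r² sin²θ) = 0.0432·397.2·0.51054/0.1383 = 63.338 rad/s.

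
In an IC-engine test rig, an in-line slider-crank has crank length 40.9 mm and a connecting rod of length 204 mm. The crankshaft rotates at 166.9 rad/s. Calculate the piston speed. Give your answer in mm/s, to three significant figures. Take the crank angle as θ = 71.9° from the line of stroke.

6900

ω = 166.9 rad/s
For an in-line slider-crank, x = r cosθ + √(L² − r² sin²θ), so v = −rω sinθ·[1 + r cosθ/√(L² − r² sin²θ)].
With r = 0.0409 m, L = 0.204 m, θ = 71.9°: √(L² − r² sin²θ) = 0.20026 m.
v = −0.0409·166.9·0.95052·[1 + 0.0409·0.31068/0.20026] = -6.9001 m/s.
|v| = 6.9001 m/s = 6900.1 mm/s.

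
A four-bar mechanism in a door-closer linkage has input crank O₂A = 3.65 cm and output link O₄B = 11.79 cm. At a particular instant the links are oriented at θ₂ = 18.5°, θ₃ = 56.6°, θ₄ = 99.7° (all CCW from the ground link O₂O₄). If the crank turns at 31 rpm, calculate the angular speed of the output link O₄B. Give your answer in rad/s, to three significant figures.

0.908

ω₂ = 3.246 rad/s (from 31 rpm).
Differentiating the loop-closure r₂e^{iθ₂}+r₃e^{iθ₃}=r₁+r₄e^{iθ₄} gives r₂ω₂e^{iθ₂}+r₃ω₃e^{iθ₃}=r₄ω₄e^{iθ₄}.
Eliminating the other unknown: ω₄ = r₂ω₂ sin(θ₂−θ₃) / [r₄ sin(θ₄−θ₃)].
Numerator sine = -0.61704; denominator sine = +0.68327.
Result = 0.0365·3.246·(-0.61704) / (0.1179·(+0.68327)) = -0.90758 rad/s; magnitude 0.90758 rad/s.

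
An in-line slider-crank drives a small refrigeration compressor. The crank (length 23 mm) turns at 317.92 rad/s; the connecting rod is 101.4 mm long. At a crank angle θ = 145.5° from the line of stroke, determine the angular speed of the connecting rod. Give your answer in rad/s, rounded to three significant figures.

59.9

ω = 317.9 rad/s
The rod makes angle φ with the slider axis where L sinφ = r sinθ; differentiating, L cosφ·φ̇ = r ω cosθ.
L cosφ = √(L² − r² sin²θ) = 0.10056 m.
|ω_rod| = r ω |cosθ| / √(L² − r² sin²θ) = 0.023·317.9·0.82413/0.10056 = 59.926 rad/s.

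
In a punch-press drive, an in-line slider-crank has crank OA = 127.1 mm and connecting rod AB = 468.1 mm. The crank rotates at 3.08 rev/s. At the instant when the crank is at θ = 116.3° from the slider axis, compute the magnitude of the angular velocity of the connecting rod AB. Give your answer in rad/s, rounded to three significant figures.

ω = 19.35 rad/s (converted from 3.08 rev/s).
The rod makes angle φ with the slider axis where L sinφ = r sinθ; differentiating, L cosφ·φ̇ = r ω cosθ.
L cosφ = √(L² − r² sin²θ) = 0.45402 m.
|ω_rod| = r ω |cosθ| / √(L² − r² sin²θ) = 0.1271·19.35·0.44307/0.45402 = 2.4003 rad/s.

2.40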